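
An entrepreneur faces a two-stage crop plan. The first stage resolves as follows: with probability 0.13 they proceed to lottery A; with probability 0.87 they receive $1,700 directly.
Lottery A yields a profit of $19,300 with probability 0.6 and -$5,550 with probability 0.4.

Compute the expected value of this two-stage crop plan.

$2,695.80

EV(A) = 0.6 × 19300 + 0.4 × (-5550) = 11580 − 2220 = 9360
Branch B: 1700 (certain)
Overall = 0.13 × 9360 + 0.87 × 1700 = 1216.8 + 1479 = 2695.8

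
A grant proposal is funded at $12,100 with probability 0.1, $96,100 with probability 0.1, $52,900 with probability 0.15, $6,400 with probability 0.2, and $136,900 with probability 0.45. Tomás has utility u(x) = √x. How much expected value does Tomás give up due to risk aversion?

$14,559

E[u] = 0.1·√12100 + 0.1·√96100 + 0.15·√52900 + 0.2·√6400 + 0.45·√136900 = 0.1·110 + 0.1·310 + 0.15·230 + 0.2·80 + 0.45·370 = 259
CE = (259)² = 67081
Risk premium = EV − CE = 81640 − 67081 = 14559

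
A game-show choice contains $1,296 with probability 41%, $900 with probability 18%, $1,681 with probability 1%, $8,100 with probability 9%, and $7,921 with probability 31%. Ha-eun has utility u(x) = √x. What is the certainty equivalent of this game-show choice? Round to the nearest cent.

E[u] = 0.41·√1296 + 0.18·√900 + 0.01·√1681 + 0.09·√8100 + 0.31·√7921 = 0.41·36 + 0.18·30 + 0.01·41 + 0.09·90 + 0.31·89 = 56.26
CE = (56.26)² = 3165.1876

$3,165.19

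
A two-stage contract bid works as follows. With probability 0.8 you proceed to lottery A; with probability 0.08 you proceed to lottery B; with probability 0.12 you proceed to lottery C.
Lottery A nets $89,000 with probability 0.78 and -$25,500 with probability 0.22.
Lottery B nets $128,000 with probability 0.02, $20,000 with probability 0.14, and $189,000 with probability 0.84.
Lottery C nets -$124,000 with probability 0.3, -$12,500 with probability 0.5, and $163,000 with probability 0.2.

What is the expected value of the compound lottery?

EV(A) = 0.78 × 89000 + 0.22 × (-25500) = 69420 − 5610 = 63810
EV(B) = 0.02 × 128000 + 0.14 × 20000 + 0.84 × 189000 = 2560 + 2800 + 158760 = 164120
EV(C) = 0.3 × (-124000) + 0.5 × (-12500) + 0.2 × 163000 = -37200 − 6250 + 32600 = -10850
Overall = 0.8 × 63810 + 0.08 × 164120 + 0.12 × (-10850) = 51048 + 13129.6 − 1302 = 62875.6

$62,875.60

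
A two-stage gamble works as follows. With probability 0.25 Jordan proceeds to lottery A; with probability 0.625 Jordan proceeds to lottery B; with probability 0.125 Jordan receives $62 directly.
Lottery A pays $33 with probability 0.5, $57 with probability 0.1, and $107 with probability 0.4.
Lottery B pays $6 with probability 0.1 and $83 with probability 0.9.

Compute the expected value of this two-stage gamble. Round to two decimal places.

$71.06

EV(A) = 0.5 × 33 + 0.1 × 57 + 0.4 × 107 = 16.5 + 5.7 + 42.8 = 65
EV(B) = 0.1 × 6 + 0.9 × 83 = 0.6 + 74.7 = 75.3
Branch C: 62 (certain)
Overall = 0.25 × 65 + 0.625 × 75.3 + 0.125 × 62 = 16.25 + 47.0625 + 7.75 = 71.0625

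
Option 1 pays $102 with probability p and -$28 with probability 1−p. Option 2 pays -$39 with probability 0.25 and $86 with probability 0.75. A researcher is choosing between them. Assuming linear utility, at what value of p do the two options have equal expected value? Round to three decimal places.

EV(Option 2) = 0.25 × (-39) + 0.75 × 86 = -9.75 + 64.5 = 54.75
p·102 + (1−p)·(-28) = 54.75
130p − 28 = 54.75
p = (54.75 + 28) / 130

p = 0.637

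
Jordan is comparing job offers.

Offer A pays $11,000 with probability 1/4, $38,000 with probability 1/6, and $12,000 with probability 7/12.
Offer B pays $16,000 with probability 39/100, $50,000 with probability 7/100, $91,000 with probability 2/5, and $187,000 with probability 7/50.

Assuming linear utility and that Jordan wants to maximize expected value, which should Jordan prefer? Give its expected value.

Offer B ($72,320)

Offer A = 1/4 × 11000 + 1/6 × 38000 + 7/12 × 12000 = 2750 + 6333.3333 + 7000 = 16083.3333
Offer B = 39/100 × 16000 + 7/100 × 50000 + 2/5 × 91000 + 7/50 × 187000 = 6240 + 3500 + 36400 + 26180 = 72320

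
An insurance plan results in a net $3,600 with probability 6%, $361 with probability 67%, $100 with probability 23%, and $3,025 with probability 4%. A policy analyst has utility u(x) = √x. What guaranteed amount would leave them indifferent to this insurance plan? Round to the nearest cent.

$433.89

E[u] = 0.06·√3600 + 0.67·√361 + 0.23·√100 + 0.04·√3025 = 0.06·60 + 0.67·19 + 0.23·10 + 0.04·55 = 20.83
CE = (20.83)² = 433.8889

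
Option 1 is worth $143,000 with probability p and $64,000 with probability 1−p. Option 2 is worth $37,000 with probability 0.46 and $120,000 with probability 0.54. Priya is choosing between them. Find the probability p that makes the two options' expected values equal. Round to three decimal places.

p = 0.226

EV(Option 2) = 0.46 × 37000 + 0.54 × 120000 = 17020 + 64800 = 81820
p·143000 + (1−p)·64000 = 81820
79000p + 64000 = 81820
p = (81820 − 64000) / 79000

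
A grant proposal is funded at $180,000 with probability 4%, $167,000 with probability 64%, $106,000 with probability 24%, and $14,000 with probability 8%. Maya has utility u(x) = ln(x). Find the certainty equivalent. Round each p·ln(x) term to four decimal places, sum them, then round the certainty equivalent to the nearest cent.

$123,167.44

E[u] = 0.04·ln(180000) + 0.64·ln(167000) + 0.24·ln(106000) + 0.08·ln(14000) = 0.4840 + 7.6965 + 2.7771 + 0.7637 = 11.7213
CE = e^11.7213 ≈ 123167.44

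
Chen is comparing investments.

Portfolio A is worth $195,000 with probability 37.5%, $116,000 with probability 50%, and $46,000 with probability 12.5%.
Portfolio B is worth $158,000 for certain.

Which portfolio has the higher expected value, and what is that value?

Portfolio A = 0.375 × 195000 + 0.5 × 116000 + 0.125 × 46000 = 73125 + 58000 + 5750 = 136875
Portfolio B: 158000 (certain)

Portfolio B ($158,000)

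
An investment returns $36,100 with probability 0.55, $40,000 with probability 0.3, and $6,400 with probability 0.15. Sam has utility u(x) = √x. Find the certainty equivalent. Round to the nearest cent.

E[u] = 0.55·√36100 + 0.3·√40000 + 0.15·√6400 = 0.55·190 + 0.3·200 + 0.15·80 = 176.5
CE = (176.5)² = 31152.25

$31,152.25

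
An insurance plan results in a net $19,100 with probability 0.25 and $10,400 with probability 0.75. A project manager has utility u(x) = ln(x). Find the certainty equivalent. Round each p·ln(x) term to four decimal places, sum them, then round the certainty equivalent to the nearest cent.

E[u] = 0.25·ln(19100) + 0.75·ln(10400) = 2.4644 + 6.9372 = 9.4016
CE = e^9.4016 ≈ 12107.74

$12,107.74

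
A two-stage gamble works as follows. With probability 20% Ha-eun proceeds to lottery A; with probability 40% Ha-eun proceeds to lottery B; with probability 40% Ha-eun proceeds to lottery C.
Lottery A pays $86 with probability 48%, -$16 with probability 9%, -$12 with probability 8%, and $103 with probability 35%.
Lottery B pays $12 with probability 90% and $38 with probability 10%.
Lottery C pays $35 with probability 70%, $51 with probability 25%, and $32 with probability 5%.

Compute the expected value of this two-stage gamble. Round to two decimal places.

$36.37

EV(A) = 0.48 × 86 + 0.09 × (-16) + 0.08 × (-12) + 0.35 × 103 = 41.28 − 1.44 − 0.96 + 36.05 = 74.93
EV(B) = 0.9 × 12 + 0.1 × 38 = 10.8 + 3.8 = 14.6
EV(C) = 0.7 × 35 + 0.25 × 51 + 0.05 × 32 = 24.5 + 12.75 + 1.6 = 38.85
Overall = 0.2 × 74.93 + 0.4 × 14.6 + 0.4 × 38.85 = 14.986 + 5.84 + 15.54 = 36.366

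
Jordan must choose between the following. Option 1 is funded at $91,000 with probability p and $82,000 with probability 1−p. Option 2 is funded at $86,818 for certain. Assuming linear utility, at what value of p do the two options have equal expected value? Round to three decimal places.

p = 0.535

p·91000 + (1−p)·82000 = 86818
9000p + 82000 = 86818
p = (86818 − 82000) / 9000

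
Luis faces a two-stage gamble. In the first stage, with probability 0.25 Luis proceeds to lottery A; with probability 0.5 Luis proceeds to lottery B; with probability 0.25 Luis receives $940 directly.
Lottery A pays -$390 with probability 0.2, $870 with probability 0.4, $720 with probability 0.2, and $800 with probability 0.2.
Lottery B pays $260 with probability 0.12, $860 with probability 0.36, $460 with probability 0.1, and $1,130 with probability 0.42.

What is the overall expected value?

EV(A) = 0.2 × (-390) + 0.4 × 870 + 0.2 × 720 + 0.2 × 800 = -78 + 348 + 144 + 160 = 574
EV(B) = 0.12 × 260 + 0.36 × 860 + 0.1 × 460 + 0.42 × 1130 = 31.2 + 309.6 + 46 + 474.6 = 861.4
Branch C: 940 (certain)
Overall = 0.25 × 574 + 0.5 × 861.4 + 0.25 × 940 = 143.5 + 430.7 + 235 = 809.2

$809.20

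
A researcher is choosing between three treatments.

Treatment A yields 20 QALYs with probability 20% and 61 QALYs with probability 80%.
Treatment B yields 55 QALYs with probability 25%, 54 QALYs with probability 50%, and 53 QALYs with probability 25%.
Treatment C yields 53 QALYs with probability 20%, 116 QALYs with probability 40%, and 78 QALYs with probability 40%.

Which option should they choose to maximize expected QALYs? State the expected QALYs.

Treatment A = 0.2 × 20 + 0.8 × 61 = 4 + 48.8 = 52.8
Treatment B = 0.25 × 55 + 0.5 × 54 + 0.25 × 53 = 13.75 + 27 + 13.25 = 54
Treatment C = 0.2 × 53 + 0.4 × 116 + 0.4 × 78 = 10.6 + 46.4 + 31.2 = 88.2

Treatment C (88.2 QALYs)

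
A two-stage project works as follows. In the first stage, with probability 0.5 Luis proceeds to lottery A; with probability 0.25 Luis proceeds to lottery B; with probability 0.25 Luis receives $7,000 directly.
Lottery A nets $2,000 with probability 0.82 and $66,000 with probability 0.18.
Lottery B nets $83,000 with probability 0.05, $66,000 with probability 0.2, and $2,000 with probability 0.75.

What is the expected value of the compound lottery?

$13,222.50

EV(A) = 0.82 × 2000 + 0.18 × 66000 = 1640 + 11880 = 13520
EV(B) = 0.05 × 83000 + 0.2 × 66000 + 0.75 × 2000 = 4150 + 13200 + 1500 = 18850
Branch C: 7000 (certain)
Overall = 0.5 × 13520 + 0.25 × 18850 + 0.25 × 7000 = 6760 + 4712.5 + 1750 = 13222.5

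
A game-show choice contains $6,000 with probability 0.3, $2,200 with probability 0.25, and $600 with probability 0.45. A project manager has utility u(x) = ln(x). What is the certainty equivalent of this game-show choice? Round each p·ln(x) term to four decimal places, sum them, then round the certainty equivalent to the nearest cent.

E[u] = 0.3·ln(6000) + 0.25·ln(2200) + 0.45·ln(600) = 2.6099 + 1.9241 + 2.8786 = 7.4126
CE = e^7.4126 ≈ 1656.73

$1,656.73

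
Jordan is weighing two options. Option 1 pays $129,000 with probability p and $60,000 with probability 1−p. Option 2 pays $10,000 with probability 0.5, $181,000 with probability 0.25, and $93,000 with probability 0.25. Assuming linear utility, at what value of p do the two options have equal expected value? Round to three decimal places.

EV(Option 2) = 0.5 × 10000 + 0.25 × 181000 + 0.25 × 93000 = 5000 + 45250 + 23250 = 73500
p·129000 + (1−p)·60000 = 73500
69000p + 60000 = 73500
p = (73500 − 60000) / 69000

p = 0.196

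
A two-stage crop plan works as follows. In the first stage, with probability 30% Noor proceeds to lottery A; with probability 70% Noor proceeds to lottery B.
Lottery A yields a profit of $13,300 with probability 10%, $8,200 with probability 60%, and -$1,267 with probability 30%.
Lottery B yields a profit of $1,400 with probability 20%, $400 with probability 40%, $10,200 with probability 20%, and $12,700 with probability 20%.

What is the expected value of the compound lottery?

EV(A) = 0.1 × 13300 + 0.6 × 8200 + 0.3 × (-1267) = 1330 + 4920 − 380.1 = 5869.9
EV(B) = 0.2 × 1400 + 0.4 × 400 + 0.2 × 10200 + 0.2 × 12700 = 280 + 160 + 2040 + 2540 = 5020
Overall = 0.3 × 5869.9 + 0.7 × 5020 = 1760.97 + 3514 = 5274.97

$5,274.97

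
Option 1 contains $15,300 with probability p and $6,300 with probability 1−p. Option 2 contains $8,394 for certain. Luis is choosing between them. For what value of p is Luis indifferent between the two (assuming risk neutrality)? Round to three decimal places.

p·15300 + (1−p)·6300 = 8394
9000p + 6300 = 8394
p = (8394 − 6300) / 9000

p = 0.233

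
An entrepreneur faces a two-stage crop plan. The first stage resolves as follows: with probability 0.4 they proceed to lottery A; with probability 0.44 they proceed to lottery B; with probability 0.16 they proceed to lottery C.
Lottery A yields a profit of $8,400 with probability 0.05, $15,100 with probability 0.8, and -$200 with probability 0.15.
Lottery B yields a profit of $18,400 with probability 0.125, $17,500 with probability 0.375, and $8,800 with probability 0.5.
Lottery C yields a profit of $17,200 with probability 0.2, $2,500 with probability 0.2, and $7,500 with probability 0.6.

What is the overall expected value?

EV(A) = 0.05 × 8400 + 0.8 × 15100 + 0.15 × (-200) = 420 + 12080 − 30 = 12470
EV(B) = 0.125 × 18400 + 0.375 × 17500 + 0.5 × 8800 = 2300 + 6562.5 + 4400 = 13262.5
EV(C) = 0.2 × 17200 + 0.2 × 2500 + 0.6 × 7500 = 3440 + 500 + 4500 = 8440
Overall = 0.4 × 12470 + 0.44 × 13262.5 + 0.16 × 8440 = 4988 + 5835.5 + 1350.4 = 12173.9

$12,173.90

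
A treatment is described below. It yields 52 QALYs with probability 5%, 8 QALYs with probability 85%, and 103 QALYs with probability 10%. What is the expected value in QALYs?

EV = 0.05 × 52 + 0.85 × 8 + 0.1 × 103 = 2.6 + 6.8 + 10.3 = 19.7

19.7 QALYs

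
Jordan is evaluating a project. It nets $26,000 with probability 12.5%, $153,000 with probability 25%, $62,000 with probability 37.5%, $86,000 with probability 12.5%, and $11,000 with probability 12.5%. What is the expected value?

$76,875

EV = 0.125 × 26000 + 0.25 × 153000 + 0.375 × 62000 + 0.125 × 86000 + 0.125 × 11000 = 3250 + 38250 + 23250 + 10750 + 1375 = 76875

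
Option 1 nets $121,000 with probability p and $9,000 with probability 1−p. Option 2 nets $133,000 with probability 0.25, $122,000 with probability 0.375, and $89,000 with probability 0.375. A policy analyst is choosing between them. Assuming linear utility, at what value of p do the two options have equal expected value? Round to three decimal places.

p = 0.923

EV(Option 2) = 0.25 × 133000 + 0.375 × 122000 + 0.375 × 89000 = 33250 + 45750 + 33375 = 112375
p·121000 + (1−p)·9000 = 112375
112000p + 9000 = 112375
p = (112375 − 9000) / 112000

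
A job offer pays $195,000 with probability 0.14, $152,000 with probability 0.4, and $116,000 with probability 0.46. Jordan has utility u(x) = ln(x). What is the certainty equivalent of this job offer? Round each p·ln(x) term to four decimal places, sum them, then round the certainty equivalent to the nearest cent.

E[u] = 0.14·ln(195000) + 0.4·ln(152000) + 0.46·ln(116000) = 1.7053 + 4.7727 + 5.3642 = 11.8422
CE = e^11.8422 ≈ 138995.94

$138,995.94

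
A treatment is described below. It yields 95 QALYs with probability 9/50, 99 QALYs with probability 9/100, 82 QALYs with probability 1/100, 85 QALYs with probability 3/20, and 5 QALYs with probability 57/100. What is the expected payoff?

EV = 9/50 × 95 + 9/100 × 99 + 1/100 × 82 + 3/20 × 85 + 57/100 × 5 = 17.1 + 8.91 + 0.82 + 12.75 + 2.85 = 42.43

42.43 QALYs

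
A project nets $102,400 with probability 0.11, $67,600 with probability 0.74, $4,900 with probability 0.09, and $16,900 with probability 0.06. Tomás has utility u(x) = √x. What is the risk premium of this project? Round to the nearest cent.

$4,324.11

E[u] = 0.11·√102400 + 0.74·√67600 + 0.09·√4900 + 0.06·√16900 = 0.11·320 + 0.74·260 + 0.09·70 + 0.06·130 = 241.7
CE = (241.7)² = 58418.89
Risk premium = EV − CE = 62743 − 58418.89 = 4324.11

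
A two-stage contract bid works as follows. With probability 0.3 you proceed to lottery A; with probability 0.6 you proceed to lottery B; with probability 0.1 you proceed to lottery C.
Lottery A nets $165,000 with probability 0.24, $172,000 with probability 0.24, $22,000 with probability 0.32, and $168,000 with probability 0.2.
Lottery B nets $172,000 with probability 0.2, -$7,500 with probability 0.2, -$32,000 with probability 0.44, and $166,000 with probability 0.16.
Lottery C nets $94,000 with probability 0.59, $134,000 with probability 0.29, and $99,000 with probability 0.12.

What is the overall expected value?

$74,304

EV(A) = 0.24 × 165000 + 0.24 × 172000 + 0.32 × 22000 + 0.2 × 168000 = 39600 + 41280 + 7040 + 33600 = 121520
EV(B) = 0.2 × 172000 + 0.2 × (-7500) + 0.44 × (-32000) + 0.16 × 166000 = 34400 − 1500 − 14080 + 26560 = 45380
EV(C) = 0.59 × 94000 + 0.29 × 134000 + 0.12 × 99000 = 55460 + 38860 + 11880 = 106200
Overall = 0.3 × 121520 + 0.6 × 45380 + 0.1 × 106200 = 36456 + 27228 + 10620 = 74304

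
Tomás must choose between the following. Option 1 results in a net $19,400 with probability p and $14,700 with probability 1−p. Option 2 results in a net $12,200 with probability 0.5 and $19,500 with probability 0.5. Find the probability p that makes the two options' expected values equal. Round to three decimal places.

p = 0.245

EV(Option 2) = 0.5 × 12200 + 0.5 × 19500 = 6100 + 9750 = 15850
p·19400 + (1−p)·14700 = 15850
4700p + 14700 = 15850
p = (15850 − 14700) / 4700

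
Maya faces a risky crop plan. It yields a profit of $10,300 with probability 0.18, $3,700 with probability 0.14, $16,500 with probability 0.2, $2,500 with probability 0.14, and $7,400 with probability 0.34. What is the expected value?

EV = 0.18 × 10300 + 0.14 × 3700 + 0.2 × 16500 + 0.14 × 2500 + 0.34 × 7400 = 1854 + 518 + 3300 + 350 + 2516 = 8538

$8,538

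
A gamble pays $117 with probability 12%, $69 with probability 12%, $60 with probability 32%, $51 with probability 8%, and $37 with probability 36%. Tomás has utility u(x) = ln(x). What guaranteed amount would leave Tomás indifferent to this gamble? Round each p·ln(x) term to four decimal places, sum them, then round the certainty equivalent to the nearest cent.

E[u] = 0.12·ln(117) + 0.12·ln(69) + 0.32·ln(60) + 0.08·ln(51) + 0.36·ln(37) = 0.5715 + 0.5081 + 1.3102 + 0.3145 + 1.2999 = 4.0042
CE = e^4.0042 ≈ 54.83

$54.83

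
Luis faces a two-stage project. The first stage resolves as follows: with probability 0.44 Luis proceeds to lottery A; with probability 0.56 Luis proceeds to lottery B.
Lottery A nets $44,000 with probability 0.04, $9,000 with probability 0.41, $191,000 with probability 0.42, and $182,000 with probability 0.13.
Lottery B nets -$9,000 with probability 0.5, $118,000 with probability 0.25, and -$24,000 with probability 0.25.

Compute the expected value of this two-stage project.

$58,745.20

EV(A) = 0.04 × 44000 + 0.41 × 9000 + 0.42 × 191000 + 0.13 × 182000 = 1760 + 3690 + 80220 + 23660 = 109330
EV(B) = 0.5 × (-9000) + 0.25 × 118000 + 0.25 × (-24000) = -4500 + 29500 − 6000 = 19000
Overall = 0.44 × 109330 + 0.56 × 19000 = 48105.2 + 10640 = 58745.2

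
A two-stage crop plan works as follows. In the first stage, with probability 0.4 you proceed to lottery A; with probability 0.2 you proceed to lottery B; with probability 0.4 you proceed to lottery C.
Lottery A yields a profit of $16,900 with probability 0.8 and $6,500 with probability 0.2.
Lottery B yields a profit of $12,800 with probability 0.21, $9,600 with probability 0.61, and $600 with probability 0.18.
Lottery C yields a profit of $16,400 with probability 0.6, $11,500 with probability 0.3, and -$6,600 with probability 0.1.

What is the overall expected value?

EV(A) = 0.8 × 16900 + 0.2 × 6500 = 13520 + 1300 = 14820
EV(B) = 0.21 × 12800 + 0.61 × 9600 + 0.18 × 600 = 2688 + 5856 + 108 = 8652
EV(C) = 0.6 × 16400 + 0.3 × 11500 + 0.1 × (-6600) = 9840 + 3450 − 660 = 12630
Overall = 0.4 × 14820 + 0.2 × 8652 + 0.4 × 12630 = 5928 + 1730.4 + 5052 = 12710.4

$12,710.40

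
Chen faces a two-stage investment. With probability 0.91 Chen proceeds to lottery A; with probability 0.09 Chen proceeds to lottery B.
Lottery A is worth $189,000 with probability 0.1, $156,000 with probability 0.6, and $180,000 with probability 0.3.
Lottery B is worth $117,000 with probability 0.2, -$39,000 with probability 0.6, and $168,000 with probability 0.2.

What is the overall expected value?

$154,539

EV(A) = 0.1 × 189000 + 0.6 × 156000 + 0.3 × 180000 = 18900 + 93600 + 54000 = 166500
EV(B) = 0.2 × 117000 + 0.6 × (-39000) + 0.2 × 168000 = 23400 − 23400 + 33600 = 33600
Overall = 0.91 × 166500 + 0.09 × 33600 = 151515 + 3024 = 154539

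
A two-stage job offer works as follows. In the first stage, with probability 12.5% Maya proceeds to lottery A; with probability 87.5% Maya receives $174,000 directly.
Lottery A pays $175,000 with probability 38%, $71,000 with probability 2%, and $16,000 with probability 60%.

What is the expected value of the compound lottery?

EV(A) = 0.38 × 175000 + 0.02 × 71000 + 0.6 × 16000 = 66500 + 1420 + 9600 = 77520
Branch B: 174000 (certain)
Overall = 0.125 × 77520 + 0.875 × 174000 = 9690 + 152250 = 161940

$161,940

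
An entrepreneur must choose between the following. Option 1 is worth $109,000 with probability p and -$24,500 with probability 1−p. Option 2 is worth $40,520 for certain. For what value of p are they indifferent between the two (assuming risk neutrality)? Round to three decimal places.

p = 0.487

p·109000 + (1−p)·(-24500) = 40520
133500p − 24500 = 40520
p = (40520 + 24500) / 133500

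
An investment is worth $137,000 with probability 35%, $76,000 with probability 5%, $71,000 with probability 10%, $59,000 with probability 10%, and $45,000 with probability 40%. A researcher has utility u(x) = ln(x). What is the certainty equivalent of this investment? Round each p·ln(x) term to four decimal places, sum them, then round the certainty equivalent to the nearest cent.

E[u] = 0.35·ln(137000) + 0.05·ln(76000) + 0.1·ln(71000) + 0.1·ln(59000) + 0.4·ln(45000) = 4.1397 + 0.5619 + 1.1170 + 1.0985 + 4.2858 = 11.2029
CE = e^11.2029 ≈ 73342.83

$73,342.83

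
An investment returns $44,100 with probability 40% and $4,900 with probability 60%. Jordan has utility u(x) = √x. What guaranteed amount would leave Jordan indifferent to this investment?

E[u] = 0.4·√44100 + 0.6·√4900 = 0.4·210 + 0.6·70 = 126
CE = (126)² = 15876

$15,876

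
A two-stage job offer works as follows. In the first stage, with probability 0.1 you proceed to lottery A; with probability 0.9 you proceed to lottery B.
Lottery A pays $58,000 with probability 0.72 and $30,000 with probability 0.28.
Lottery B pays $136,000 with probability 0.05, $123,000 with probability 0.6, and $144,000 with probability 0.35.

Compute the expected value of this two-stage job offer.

$122,916

EV(A) = 0.72 × 58000 + 0.28 × 30000 = 41760 + 8400 = 50160
EV(B) = 0.05 × 136000 + 0.6 × 123000 + 0.35 × 144000 = 6800 + 73800 + 50400 = 131000
Overall = 0.1 × 50160 + 0.9 × 131000 = 5016 + 117900 = 122916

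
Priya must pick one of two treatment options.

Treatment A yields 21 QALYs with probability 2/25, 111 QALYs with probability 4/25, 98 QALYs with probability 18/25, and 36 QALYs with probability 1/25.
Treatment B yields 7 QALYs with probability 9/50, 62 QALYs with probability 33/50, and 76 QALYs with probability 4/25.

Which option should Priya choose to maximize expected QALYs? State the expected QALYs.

Treatment A (91.44 QALYs)

Treatment A = 2/25 × 21 + 4/25 × 111 + 18/25 × 98 + 1/25 × 36 = 1.68 + 17.76 + 70.56 + 1.44 = 91.44
Treatment B = 9/50 × 7 + 33/50 × 62 + 4/25 × 76 = 1.26 + 40.92 + 12.16 = 54.34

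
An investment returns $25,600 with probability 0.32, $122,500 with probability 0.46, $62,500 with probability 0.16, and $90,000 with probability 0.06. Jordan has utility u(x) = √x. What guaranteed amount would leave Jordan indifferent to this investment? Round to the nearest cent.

E[u] = 0.32·√25600 + 0.46·√122500 + 0.16·√62500 + 0.06·√90000 = 0.32·160 + 0.46·350 + 0.16·250 + 0.06·300 = 270.2
CE = (270.2)² = 73008.04

$73,008.04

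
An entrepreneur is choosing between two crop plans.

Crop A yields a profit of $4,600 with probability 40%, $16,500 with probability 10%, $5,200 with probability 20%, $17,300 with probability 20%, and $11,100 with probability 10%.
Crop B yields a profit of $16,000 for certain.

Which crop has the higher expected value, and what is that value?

Crop B ($16,000)

Crop A = 0.4 × 4600 + 0.1 × 16500 + 0.2 × 5200 + 0.2 × 17300 + 0.1 × 11100 = 1840 + 1650 + 1040 + 3460 + 1110 = 9100
Crop B: 16000 (certain)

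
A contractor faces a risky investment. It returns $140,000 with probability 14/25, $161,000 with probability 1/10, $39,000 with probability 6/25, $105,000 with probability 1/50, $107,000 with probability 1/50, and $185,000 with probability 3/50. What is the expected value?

EV = 14/25 × 140000 + 1/10 × 161000 + 6/25 × 39000 + 1/50 × 105000 + 1/50 × 107000 + 3/50 × 185000 = 78400 + 16100 + 9360 + 2100 + 2140 + 11100 = 119200

$119,200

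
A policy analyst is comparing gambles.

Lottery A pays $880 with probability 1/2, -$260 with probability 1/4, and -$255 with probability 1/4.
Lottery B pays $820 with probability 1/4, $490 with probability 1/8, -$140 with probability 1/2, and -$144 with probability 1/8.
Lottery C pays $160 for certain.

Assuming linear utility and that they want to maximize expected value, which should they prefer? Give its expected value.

Lottery A = 1/2 × 880 + 1/4 × (-260) + 1/4 × (-255) = 440 − 65 − 63.75 = 311.25
Lottery B = 1/4 × 820 + 1/8 × 490 + 1/2 × (-140) + 1/8 × (-144) = 205 + 61.25 − 70 − 18 = 178.25
Lottery C: 160 (certain)

Lottery A ($311.25)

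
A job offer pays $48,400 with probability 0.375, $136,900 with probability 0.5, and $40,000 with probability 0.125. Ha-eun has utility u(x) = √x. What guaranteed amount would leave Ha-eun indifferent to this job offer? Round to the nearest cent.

$85,556.25

E[u] = 0.375·√48400 + 0.5·√136900 + 0.125·√40000 = 0.375·220 + 0.5·370 + 0.125·200 = 292.5
CE = (292.5)² = 85556.25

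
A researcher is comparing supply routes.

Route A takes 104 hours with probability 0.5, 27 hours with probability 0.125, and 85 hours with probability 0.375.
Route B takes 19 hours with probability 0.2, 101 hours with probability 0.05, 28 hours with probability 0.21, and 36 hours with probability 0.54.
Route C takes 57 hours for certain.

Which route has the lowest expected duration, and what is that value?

Route A = 0.5 × 104 + 0.125 × 27 + 0.375 × 85 = 52 + 3.375 + 31.875 = 87.25
Route B = 0.2 × 19 + 0.05 × 101 + 0.21 × 28 + 0.54 × 36 = 3.8 + 5.05 + 5.88 + 19.44 = 34.17
Route C: 57 (certain)

Route B (34.17 hours)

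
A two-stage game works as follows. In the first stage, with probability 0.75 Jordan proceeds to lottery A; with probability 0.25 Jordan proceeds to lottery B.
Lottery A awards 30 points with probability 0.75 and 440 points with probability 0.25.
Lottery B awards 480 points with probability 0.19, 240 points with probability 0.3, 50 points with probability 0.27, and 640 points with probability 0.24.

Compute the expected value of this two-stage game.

181.95 points

EV(A) = 0.75 × 30 + 0.25 × 440 = 22.5 + 110 = 132.5
EV(B) = 0.19 × 480 + 0.3 × 240 + 0.27 × 50 + 0.24 × 640 = 91.2 + 72 + 13.5 + 153.6 = 330.3
Overall = 0.75 × 132.5 + 0.25 × 330.3 = 99.375 + 82.575 = 181.95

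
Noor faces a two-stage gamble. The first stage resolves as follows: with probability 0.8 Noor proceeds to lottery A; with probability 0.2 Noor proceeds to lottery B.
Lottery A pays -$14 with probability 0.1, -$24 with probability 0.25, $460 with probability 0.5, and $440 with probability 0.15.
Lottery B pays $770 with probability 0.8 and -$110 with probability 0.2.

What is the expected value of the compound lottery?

$349.68

EV(A) = 0.1 × (-14) + 0.25 × (-24) + 0.5 × 460 + 0.15 × 440 = -1.4 − 6 + 230 + 66 = 288.6
EV(B) = 0.8 × 770 + 0.2 × (-110) = 616 − 22 = 594
Overall = 0.8 × 288.6 + 0.2 × 594 = 230.88 + 118.8 = 349.68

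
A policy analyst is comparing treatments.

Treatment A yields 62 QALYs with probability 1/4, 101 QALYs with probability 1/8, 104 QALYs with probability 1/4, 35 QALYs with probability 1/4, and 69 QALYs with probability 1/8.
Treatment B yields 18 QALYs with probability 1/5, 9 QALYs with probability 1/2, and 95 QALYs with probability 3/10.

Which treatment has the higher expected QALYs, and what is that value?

Treatment A (71.5 QALYs)

Treatment A = 1/4 × 62 + 1/8 × 101 + 1/4 × 104 + 1/4 × 35 + 1/8 × 69 = 15.5 + 12.625 + 26 + 8.75 + 8.625 = 71.5
Treatment B = 1/5 × 18 + 1/2 × 9 + 3/10 × 95 = 3.6 + 4.5 + 28.5 = 36.6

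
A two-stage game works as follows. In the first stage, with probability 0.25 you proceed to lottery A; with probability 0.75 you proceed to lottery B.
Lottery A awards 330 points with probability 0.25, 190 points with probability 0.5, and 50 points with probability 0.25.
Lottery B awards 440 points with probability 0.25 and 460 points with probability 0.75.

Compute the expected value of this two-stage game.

388.75 points

EV(A) = 0.25 × 330 + 0.5 × 190 + 0.25 × 50 = 82.5 + 95 + 12.5 = 190
EV(B) = 0.25 × 440 + 0.75 × 460 = 110 + 345 = 455
Overall = 0.25 × 190 + 0.75 × 455 = 47.5 + 341.25 = 388.75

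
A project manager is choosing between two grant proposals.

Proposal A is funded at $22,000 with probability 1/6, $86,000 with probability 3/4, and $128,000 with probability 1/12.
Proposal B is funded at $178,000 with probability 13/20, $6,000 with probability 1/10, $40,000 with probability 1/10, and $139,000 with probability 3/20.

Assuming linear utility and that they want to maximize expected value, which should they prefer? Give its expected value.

Proposal B ($141,150)

Proposal A = 1/6 × 22000 + 3/4 × 86000 + 1/12 × 128000 = 3666.6667 + 64500 + 10666.6667 = 78833.3333
Proposal B = 13/20 × 178000 + 1/10 × 6000 + 1/10 × 40000 + 3/20 × 139000 = 115700 + 600 + 4000 + 20850 = 141150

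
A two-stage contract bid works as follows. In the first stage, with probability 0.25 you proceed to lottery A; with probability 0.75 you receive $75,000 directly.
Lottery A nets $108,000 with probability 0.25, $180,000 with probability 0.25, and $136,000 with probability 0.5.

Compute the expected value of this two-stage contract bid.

EV(A) = 0.25 × 108000 + 0.25 × 180000 + 0.5 × 136000 = 27000 + 45000 + 68000 = 140000
Branch B: 75000 (certain)
Overall = 0.25 × 140000 + 0.75 × 75000 = 35000 + 56250 = 91250

$91,250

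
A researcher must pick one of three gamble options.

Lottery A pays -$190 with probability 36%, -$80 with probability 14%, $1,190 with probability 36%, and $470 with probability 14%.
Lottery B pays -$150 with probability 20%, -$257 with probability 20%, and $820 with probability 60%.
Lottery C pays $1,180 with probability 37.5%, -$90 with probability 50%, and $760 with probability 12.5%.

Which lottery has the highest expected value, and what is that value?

Lottery A = 0.36 × (-190) + 0.14 × (-80) + 0.36 × 1190 + 0.14 × 470 = -68.4 − 11.2 + 428.4 + 65.8 = 414.6
Lottery B = 0.2 × (-150) + 0.2 × (-257) + 0.6 × 820 = -30 − 51.4 + 492 = 410.6
Lottery C = 0.375 × 1180 + 0.5 × (-90) + 0.125 × 760 = 442.5 − 45 + 95 = 492.5

Lottery C ($492.50)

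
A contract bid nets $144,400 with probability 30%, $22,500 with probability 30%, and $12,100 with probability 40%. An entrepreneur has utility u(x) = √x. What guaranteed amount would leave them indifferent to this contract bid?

E[u] = 0.3·√144400 + 0.3·√22500 + 0.4·√12100 = 0.3·380 + 0.3·150 + 0.4·110 = 203
CE = (203)² = 41209

$41,209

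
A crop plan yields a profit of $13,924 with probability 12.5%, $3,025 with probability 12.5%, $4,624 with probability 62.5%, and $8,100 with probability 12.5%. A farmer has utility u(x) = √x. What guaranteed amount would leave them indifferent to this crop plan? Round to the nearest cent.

$5,681.39

E[u] = 0.125·√13924 + 0.125·√3025 + 0.625·√4624 + 0.125·√8100 = 0.125·118 + 0.125·55 + 0.625·68 + 0.125·90 = 75.375
CE = (75.375)² = 5681.390625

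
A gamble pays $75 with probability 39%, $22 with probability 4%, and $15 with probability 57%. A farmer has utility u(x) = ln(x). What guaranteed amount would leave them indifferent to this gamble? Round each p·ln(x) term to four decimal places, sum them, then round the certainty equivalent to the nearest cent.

$28.53

E[u] = 0.39·ln(75) + 0.04·ln(22) + 0.57·ln(15) = 1.6838 + 0.1236 + 1.5436 = 3.3510
CE = e^3.3510 ≈ 28.53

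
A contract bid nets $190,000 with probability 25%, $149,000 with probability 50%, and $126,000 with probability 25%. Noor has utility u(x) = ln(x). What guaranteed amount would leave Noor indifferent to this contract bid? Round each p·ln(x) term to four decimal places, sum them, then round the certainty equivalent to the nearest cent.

E[u] = 0.25·ln(190000) + 0.5·ln(149000) + 0.25·ln(126000) = 3.0387 + 5.9559 + 2.9360 = 11.9306
CE = e^11.9306 ≈ 151842.64

$151,842.64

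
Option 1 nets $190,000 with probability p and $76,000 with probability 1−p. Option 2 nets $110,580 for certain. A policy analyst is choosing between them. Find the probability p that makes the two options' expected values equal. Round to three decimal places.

p·190000 + (1−p)·76000 = 110580
114000p + 76000 = 110580
p = (110580 − 76000) / 114000

p = 0.303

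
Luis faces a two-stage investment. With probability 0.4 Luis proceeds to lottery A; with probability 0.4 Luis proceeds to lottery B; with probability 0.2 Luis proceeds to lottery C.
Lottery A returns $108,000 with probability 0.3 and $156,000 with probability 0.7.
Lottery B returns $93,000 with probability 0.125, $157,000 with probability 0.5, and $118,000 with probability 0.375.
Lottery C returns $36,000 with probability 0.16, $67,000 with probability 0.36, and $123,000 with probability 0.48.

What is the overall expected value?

EV(A) = 0.3 × 108000 + 0.7 × 156000 = 32400 + 109200 = 141600
EV(B) = 0.125 × 93000 + 0.5 × 157000 + 0.375 × 118000 = 11625 + 78500 + 44250 = 134375
EV(C) = 0.16 × 36000 + 0.36 × 67000 + 0.48 × 123000 = 5760 + 24120 + 59040 = 88920
Overall = 0.4 × 141600 + 0.4 × 134375 + 0.2 × 88920 = 56640 + 53750 + 17784 = 128174

$128,174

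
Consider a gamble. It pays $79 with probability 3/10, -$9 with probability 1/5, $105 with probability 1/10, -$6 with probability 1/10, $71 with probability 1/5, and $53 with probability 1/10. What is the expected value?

$51.30

EV = 3/10 × 79 + 1/5 × (-9) + 1/10 × 105 + 1/10 × (-6) + 1/5 × 71 + 1/10 × 53 = 23.7 − 1.8 + 10.5 − 0.6 + 14.2 + 5.3 = 51.3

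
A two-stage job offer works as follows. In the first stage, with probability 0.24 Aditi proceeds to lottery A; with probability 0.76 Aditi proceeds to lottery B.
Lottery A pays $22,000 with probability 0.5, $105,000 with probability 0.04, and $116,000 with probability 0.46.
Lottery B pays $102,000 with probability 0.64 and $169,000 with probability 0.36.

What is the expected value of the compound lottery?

EV(A) = 0.5 × 22000 + 0.04 × 105000 + 0.46 × 116000 = 11000 + 4200 + 53360 = 68560
EV(B) = 0.64 × 102000 + 0.36 × 169000 = 65280 + 60840 = 126120
Overall = 0.24 × 68560 + 0.76 × 126120 = 16454.4 + 95851.2 = 112305.6

$112,305.60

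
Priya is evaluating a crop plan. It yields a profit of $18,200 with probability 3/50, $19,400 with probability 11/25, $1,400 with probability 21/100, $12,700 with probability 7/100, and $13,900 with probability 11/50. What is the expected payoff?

$13,869

EV = 3/50 × 18200 + 11/25 × 19400 + 21/100 × 1400 + 7/100 × 12700 + 11/50 × 13900 = 1092 + 8536 + 294 + 889 + 3058 = 13869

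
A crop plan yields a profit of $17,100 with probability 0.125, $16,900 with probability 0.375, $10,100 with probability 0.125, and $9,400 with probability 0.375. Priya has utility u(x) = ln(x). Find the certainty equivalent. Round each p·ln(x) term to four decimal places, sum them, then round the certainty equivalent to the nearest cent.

$12,737.43

E[u] = 0.125·ln(17100) + 0.375·ln(16900) + 0.125·ln(10100) + 0.375·ln(9400) = 1.2184 + 3.6507 + 1.1525 + 3.4307 = 9.4523
CE = e^9.4523 ≈ 12737.43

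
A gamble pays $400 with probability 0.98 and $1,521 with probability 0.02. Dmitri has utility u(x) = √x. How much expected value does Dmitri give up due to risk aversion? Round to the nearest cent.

$7.08

E[u] = 0.98·√400 + 0.02·√1521 = 0.98·20 + 0.02·39 = 20.38
CE = (20.38)² = 415.3444
Risk premium = EV − CE = 422.42 − 415.3444 = 7.0756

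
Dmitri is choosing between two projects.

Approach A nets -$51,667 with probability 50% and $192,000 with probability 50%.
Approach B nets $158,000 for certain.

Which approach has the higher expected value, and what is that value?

Approach A = 0.5 × (-51667) + 0.5 × 192000 = -25833.5 + 96000 = 70166.5
Approach B: 158000 (certain)

Approach B ($158,000)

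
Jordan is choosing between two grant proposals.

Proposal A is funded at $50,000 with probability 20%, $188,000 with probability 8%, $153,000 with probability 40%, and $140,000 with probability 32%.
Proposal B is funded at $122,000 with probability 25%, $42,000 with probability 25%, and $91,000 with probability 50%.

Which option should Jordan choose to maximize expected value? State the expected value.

Proposal A ($131,040)

Proposal A = 0.2 × 50000 + 0.08 × 188000 + 0.4 × 153000 + 0.32 × 140000 = 10000 + 15040 + 61200 + 44800 = 131040
Proposal B = 0.25 × 122000 + 0.25 × 42000 + 0.5 × 91000 = 30500 + 10500 + 45500 = 86500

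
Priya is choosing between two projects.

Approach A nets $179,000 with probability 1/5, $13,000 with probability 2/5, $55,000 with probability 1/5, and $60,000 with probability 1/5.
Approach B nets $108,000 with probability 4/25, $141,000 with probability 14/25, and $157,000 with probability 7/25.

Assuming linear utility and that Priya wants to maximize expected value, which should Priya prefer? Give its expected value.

Approach B ($140,200)

Approach A = 1/5 × 179000 + 2/5 × 13000 + 1/5 × 55000 + 1/5 × 60000 = 35800 + 5200 + 11000 + 12000 = 64000
Approach B = 4/25 × 108000 + 14/25 × 141000 + 7/25 × 157000 = 17280 + 78960 + 43960 = 140200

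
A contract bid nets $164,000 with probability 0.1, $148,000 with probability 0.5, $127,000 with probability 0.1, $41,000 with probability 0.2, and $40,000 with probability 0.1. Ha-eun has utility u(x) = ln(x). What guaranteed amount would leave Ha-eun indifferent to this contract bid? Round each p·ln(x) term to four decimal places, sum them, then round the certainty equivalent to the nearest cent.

$99,957.46

E[u] = 0.1·ln(164000) + 0.5·ln(148000) + 0.1·ln(127000) + 0.2·ln(41000) + 0.1·ln(40000) = 1.2008 + 5.9525 + 1.1752 + 2.1243 + 1.0597 = 11.5125
CE = e^11.5125 ≈ 99957.46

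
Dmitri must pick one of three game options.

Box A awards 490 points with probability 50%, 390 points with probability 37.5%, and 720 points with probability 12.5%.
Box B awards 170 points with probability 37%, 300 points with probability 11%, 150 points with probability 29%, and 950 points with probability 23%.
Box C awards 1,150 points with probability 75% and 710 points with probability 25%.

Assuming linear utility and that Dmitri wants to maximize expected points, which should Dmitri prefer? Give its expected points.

Box A = 0.5 × 490 + 0.375 × 390 + 0.125 × 720 = 245 + 146.25 + 90 = 481.25
Box B = 0.37 × 170 + 0.11 × 300 + 0.29 × 150 + 0.23 × 950 = 62.9 + 33 + 43.5 + 218.5 = 357.9
Box C = 0.75 × 1150 + 0.25 × 710 = 862.5 + 177.5 = 1040

Box C (1,040 points)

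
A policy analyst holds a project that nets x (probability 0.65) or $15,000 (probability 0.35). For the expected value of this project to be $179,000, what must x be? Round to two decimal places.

0.65·x + 0.35·15000 = 179000
0.65·x = 179000 − 5250 = 173750
x = 173750 / 0.65 = 267307.6923

x = $267,307.69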